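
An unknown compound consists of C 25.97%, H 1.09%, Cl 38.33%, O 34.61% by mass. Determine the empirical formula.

C2HClO2

Assume 100 g: 25.97 g C, 1.09 g H, 38.33 g Cl, 34.61 g O.
n(C) = 25.97/12.01 = 2.162, n(H) = 1.09/1.008 = 1.081, n(Cl) = 38.33/35.45 = 1.081, n(O) = 34.61/16.00 = 2.163
Smallest is Cl at 1.081 mol; normalising gives C 2.000, H 1.000, Cl 1.000, O 2.001
Ratio ≈ 2:1:1:2, so the empirical formula is C2HClO2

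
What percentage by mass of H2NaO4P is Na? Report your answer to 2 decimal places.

19.16%

Molar mass = 2(1.008) + 1(22.99) + 4(16.00) + 1(30.97) = 119.976 g/mol
Mass of Na per mole = 1 × 22.99 = 22.990 g
% Na = 22.990 / 119.976 × 100 = 19.16%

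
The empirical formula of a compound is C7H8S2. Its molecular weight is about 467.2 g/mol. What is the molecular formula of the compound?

C21H24S6

Empirical-formula mass = 156.27 g/mol
n = 467.2 / 156.27 = 2.99 ≈ 3
Molecular formula = (C7H8S2)3 = C21H24S6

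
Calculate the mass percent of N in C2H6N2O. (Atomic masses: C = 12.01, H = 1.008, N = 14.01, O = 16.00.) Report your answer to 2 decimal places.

Molar mass = 2(12.01) + 6(1.008) + 2(14.01) + 1(16.00) = 74.088 g/mol
Mass of N per mole = 2 × 14.01 = 28.020 g
% N = 28.020 / 74.088 × 100 = 37.82%

37.82%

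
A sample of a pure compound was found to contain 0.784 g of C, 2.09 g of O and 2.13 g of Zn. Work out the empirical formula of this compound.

n(C) = 0.784/12.01 = 0.06528, n(O) = 2.09/16.00 = 0.1306, n(Zn) = 2.13/65.38 = 0.03258
Ratios (÷ 0.03258): C 2.004, O 4.010, Zn 1.000
Ratio ≈ 2:4:1, so the empirical formula is C2O4Zn

C2O4Zn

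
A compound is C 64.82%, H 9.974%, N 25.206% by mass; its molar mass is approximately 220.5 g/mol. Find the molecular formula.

Assume 100 g: 64.82 g C, 9.974 g H, 25.206 g N.
C: 64.82 g ÷ 12.01 g/mol = 5.397 mol
H: 9.974 g ÷ 1.008 g/mol = 9.895 mol
N: 25.206 g ÷ 14.01 g/mol = 1.799 mol
Smallest is N at 1.799 mol; normalising gives C 3.000, H 5.500, N 1.000
Multiply by 2: C 6.00, H 11.00, N 2.00 → C6H11N2
Empirical-formula mass = 111.17 g/mol
n = 220.5 / 111.17 = 1.98 ≈ 2
Molecular formula = (C6H11N2)×2 = C12H22N4

C12H22N4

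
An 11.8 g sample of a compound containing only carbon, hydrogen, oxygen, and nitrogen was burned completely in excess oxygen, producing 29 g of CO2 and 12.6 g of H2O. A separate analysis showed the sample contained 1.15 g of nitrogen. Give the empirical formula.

C8H17NO

mol C = 29 / 44.01 = 0.6589; mass C = 0.6589 × 12.01 = 7.914 g
mol H = 2 × (12.6 / 18.02) = 1.398; mass H = 1.398 × 1.008 = 1.410 g
mol N = 1.15 / 14.01 = 0.08208
mass O = 11.8 − (10.47) = 1.326 g → mol O = 0.08291
Smallest is N at 0.08208 mol; normalising gives C 8.028, H 17.037, N 1.000, O 1.010
≈ 8:17:1:1 → C8H17NO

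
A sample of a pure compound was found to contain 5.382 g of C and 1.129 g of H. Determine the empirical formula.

C2H5

C: 5.382 g ÷ 12.01 g/mol = 0.4481 mol
H: 1.129 g ÷ 1.008 g/mol = 1.12 mol
Smallest is C at 0.4481 mol; normalising gives C 1.000, H 2.499
×2: C 2.00, H 5.00 → C2H5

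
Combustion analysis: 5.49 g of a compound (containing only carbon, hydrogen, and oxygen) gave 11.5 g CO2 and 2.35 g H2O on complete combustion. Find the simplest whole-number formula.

mol C = 11.5 / 44.01 = 0.2613; mass C = 0.2613 × 12.01 = 3.138 g
mol H = 2 × (2.35 / 18.02) = 0.2608; mass H = 0.2608 × 1.008 = 0.2629 g
mass O = 5.49 − (3.401) = 2.089 g → mol O = 0.1306
Ratios (÷ 0.1306): C 2.002, H 1.998, O 1.000
≈ 2:2:1 → C2H2O

C2H2O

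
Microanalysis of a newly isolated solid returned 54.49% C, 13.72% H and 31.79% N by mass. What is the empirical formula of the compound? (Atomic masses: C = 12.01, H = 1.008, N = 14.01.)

C2H6N

Assume 100 g: 54.49 g C, 13.72 g H, 31.79 g N.
n(C) = 54.49/12.01 = 4.537, n(H) = 13.72/1.008 = 13.61, n(N) = 31.79/14.01 = 2.269
Smallest is N at 2.269 mol; normalising gives C 1.999, H 5.998, N 1.000
Ratio ≈ 2:6:1, so the empirical formula is C2H6N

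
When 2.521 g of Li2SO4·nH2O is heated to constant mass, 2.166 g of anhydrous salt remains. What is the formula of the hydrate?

Mass of water lost = 2.521 − 2.166 = 0.355 g → 0.355 / 18.02 = 0.0197 mol H2O
Molar mass of Li2SO4 = 109.95 g/mol → mol Li2SO4 = 2.166 / 109.95 = 0.0197
n = 0.0197 / 0.0197 = 1.00 ≈ 1 → Li2SO4·H2O

Li2SO4·H2O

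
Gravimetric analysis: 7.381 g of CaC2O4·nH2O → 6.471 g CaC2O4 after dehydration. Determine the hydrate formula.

CaC2O4·H2O

Mass of water lost = 7.381 − 6.471 = 0.91 g → 0.91 / 18.02 = 0.0505 mol H2O
Molar mass of CaC2O4 = 128.10 g/mol → mol CaC2O4 = 6.471 / 128.10 = 0.05052
n = 0.0505 / 0.05052 = 1.00 ≈ 1 → CaC2O4·H2O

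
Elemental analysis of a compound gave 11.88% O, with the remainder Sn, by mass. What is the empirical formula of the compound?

OSn

Assume 100 g: 11.88 g O, 88.12 g Sn.
O: 11.88 g ÷ 16.00 g/mol = 0.7425 mol
Sn: 88.12 g ÷ 118.71 g/mol = 0.7423 mol
Divide by the smallest (0.7423 mol Sn): O 1.000, Sn 1.000
→ OSn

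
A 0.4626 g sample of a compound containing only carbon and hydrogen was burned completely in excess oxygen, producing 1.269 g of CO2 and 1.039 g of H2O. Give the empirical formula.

mol C = 1.269 / 44.01 = 0.02883; mass C = 0.02883 × 12.01 = 0.3463 g
mol H = 2 × (1.039 / 18.02) = 0.1153; mass H = 0.1153 × 1.008 = 0.1162 g
Ratios (÷ 0.02883): C 1.000, H 3.999
→ CH4

CH4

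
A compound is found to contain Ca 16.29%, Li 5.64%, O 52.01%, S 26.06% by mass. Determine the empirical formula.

CaLi2O8S2

Assume 100 g: 16.29 g Ca, 5.64 g Li, 52.01 g O, 26.06 g S.
Moles — Ca: 16.29 / 40.08 = 0.4064 mol; Li: 5.64 / 6.94 = 0.8127 mol; O: 52.01 / 16.00 = 3.251 mol; S: 26.06 / 32.07 = 0.8126 mol
Divide by the smallest (0.4064 mol Ca): Ca 1.000, Li 2.000, O 7.998, S 1.999
Ratio ≈ 1:2:8:2, so the empirical formula is CaLi2O8S2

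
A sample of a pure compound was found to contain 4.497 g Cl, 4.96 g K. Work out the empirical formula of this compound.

ClK

n(Cl) = 4.497/35.45 = 0.1269, n(K) = 4.96/39.10 = 0.1269
Ratios (÷ 0.1269): Cl 1.000, K 1.000
≈ 1:1 → ClK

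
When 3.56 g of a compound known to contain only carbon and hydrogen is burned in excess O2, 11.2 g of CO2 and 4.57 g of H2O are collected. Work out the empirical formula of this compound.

CH2

mol C = 11.2 / 44.01 = 0.2545; mass C = 0.2545 × 12.01 = 3.056 g
mol H = 2 × (4.57 / 18.02) = 0.5072; mass H = 0.5072 × 1.008 = 0.5113 g
Smallest is C at 0.2545 mol; normalising gives C 1.000, H 1.993
≈ 1:2 → CH2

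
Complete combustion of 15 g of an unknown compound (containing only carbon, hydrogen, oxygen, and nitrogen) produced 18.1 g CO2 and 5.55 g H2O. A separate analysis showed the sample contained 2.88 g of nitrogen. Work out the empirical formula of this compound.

C2H3NO2

mol C = 18.1 / 44.01 = 0.4113; mass C = 0.4113 × 12.01 = 4.939 g
mol H = 2 × (5.55 / 18.02) = 0.6160; mass H = 0.6160 × 1.008 = 0.6209 g
mol N = 2.88 / 14.01 = 0.2056
mass O = 15 − (8.440) = 6.560 g → mol O = 0.4100
Divide by the smallest (0.2056 mol N): C 2.001, H 2.996, N 1.000, O 1.994
Ratio ≈ 2:3:1:2, so the empirical formula is C2H3NO2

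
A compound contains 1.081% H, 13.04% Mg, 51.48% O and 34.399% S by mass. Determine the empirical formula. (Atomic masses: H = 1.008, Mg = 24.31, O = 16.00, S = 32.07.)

Assume 100 g: 1.081 g H, 13.04 g Mg, 51.48 g O, 34.399 g S.
n(H) = 1.081/1.008 = 1.072, n(Mg) = 13.04/24.31 = 0.5364, n(O) = 51.48/16.00 = 3.217, n(S) = 34.399/32.07 = 1.073
Ratios (÷ 0.5364): H 1.999, Mg 1.000, O 5.998, S 2.000
→ H2MgO6S2

H2MgO6S2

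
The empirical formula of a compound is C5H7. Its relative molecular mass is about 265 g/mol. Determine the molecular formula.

C20H28

Empirical-formula mass = 67.11 g/mol
n = 265 / 67.11 = 3.95 ≈ 4
Molecular formula = (C5H7)4 = C20H28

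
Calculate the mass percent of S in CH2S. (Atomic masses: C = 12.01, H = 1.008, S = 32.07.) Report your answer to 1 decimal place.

69.6%

Molar mass = 1(12.01) + 2(1.008) + 1(32.07) = 46.096 g/mol
Mass of S per mole = 1 × 32.07 = 32.070 g
% S = 32.070 / 46.096 × 100 = 69.6%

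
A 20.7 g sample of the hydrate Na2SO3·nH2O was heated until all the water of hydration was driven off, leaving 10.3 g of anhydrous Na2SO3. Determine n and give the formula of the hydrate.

Na2SO3·7H2O

Mass of water lost = 20.7 − 10.3 = 10.4 g → 10.4 / 18.02 = 0.5771 mol H2O
Molar mass of Na2SO3 = 126.05 g/mol → mol Na2SO3 = 10.3 / 126.05 = 0.08171
n = 0.5771 / 0.08171 = 7.06 ≈ 7 → Na2SO3·7H2O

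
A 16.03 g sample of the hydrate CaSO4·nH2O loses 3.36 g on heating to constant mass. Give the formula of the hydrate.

Mass of anhydrous CaSO4 = 16.03 − 3.36 = 12.67 g
mol H2O = 3.36 / 18.02 = 0.1865
Molar mass of CaSO4 = 136.15 g/mol → mol CaSO4 = 12.67 / 136.15 = 0.09306
n = 0.1865 / 0.09306 = 2.00 ≈ 2 → CaSO4·2H2O

CaSO4·2H2O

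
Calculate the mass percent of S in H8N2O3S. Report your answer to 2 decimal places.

Molar mass = 8(1.008) + 2(14.01) + 3(16.00) + 1(32.07) = 116.154 g/mol
Mass of S per mole = 1 × 32.07 = 32.070 g
% S = 32.070 / 116.154 × 100 = 27.61%

27.61%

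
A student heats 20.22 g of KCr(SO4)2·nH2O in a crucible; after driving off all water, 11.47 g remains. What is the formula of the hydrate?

KCr(SO4)2·12H2O

Mass of water lost = 20.22 − 11.47 = 8.75 g → 8.75 / 18.02 = 0.4856 mol H2O
Molar mass of KCr(SO4)2 = 283.24 g/mol → mol KCr(SO4)2 = 11.47 / 283.24 = 0.0405
n = 0.4856 / 0.0405 = 11.99 ≈ 12 → KCr(SO4)2·12H2O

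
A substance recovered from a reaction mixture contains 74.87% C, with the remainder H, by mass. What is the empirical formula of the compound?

CH4

Assume 100 g: 74.87 g C, 25.13 g H.
C: 74.87 g ÷ 12.01 g/mol = 6.234 mol
H: 25.13 g ÷ 1.008 g/mol = 24.93 mol
Divide by the smallest (6.234 mol C): C 1.000, H 3.999
→ CH4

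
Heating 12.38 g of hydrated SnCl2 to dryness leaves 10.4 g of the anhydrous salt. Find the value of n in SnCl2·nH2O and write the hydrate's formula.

SnCl2·2H2O

Mass of water lost = 12.38 − 10.4 = 1.98 g → 1.98 / 18.02 = 0.1099 mol H2O
Molar mass of SnCl2 = 189.61 g/mol → mol SnCl2 = 10.4 / 189.61 = 0.05485
n = 0.1099 / 0.05485 = 2.00 ≈ 2 → SnCl2·2H2O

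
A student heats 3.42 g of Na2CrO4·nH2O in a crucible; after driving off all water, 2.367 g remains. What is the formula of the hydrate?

Na2CrO4·4H2O

Mass of water lost = 3.42 − 2.367 = 1.053 g → 1.053 / 18.02 = 0.05844 mol H2O
Molar mass of Na2CrO4 = 161.98 g/mol → mol Na2CrO4 = 2.367 / 161.98 = 0.01461
n = 0.05844 / 0.01461 = 4.00 ≈ 4 → Na2CrO4·4H2O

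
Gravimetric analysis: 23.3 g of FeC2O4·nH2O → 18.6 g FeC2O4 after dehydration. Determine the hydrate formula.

FeC2O4·2H2O

Mass of water lost = 23.3 − 18.6 = 4.7 g → 4.7 / 18.02 = 0.2608 mol H2O
Molar mass of FeC2O4 = 143.87 g/mol → mol FeC2O4 = 18.6 / 143.87 = 0.1293
n = 0.2608 / 0.1293 = 2.02 ≈ 2 → FeC2O4·2H2O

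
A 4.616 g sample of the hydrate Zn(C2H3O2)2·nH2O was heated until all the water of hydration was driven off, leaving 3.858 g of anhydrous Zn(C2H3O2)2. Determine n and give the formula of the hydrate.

Mass of water lost = 4.616 − 3.858 = 0.758 g → 0.758 / 18.02 = 0.04206 mol H2O
Molar mass of Zn(C2H3O2)2 = 183.47 g/mol → mol Zn(C2H3O2)2 = 3.858 / 183.47 = 0.02103
n = 0.04206 / 0.02103 = 2.00 ≈ 2 → Zn(C2H3O2)2·2H2O

Zn(C2H3O2)2·2H2O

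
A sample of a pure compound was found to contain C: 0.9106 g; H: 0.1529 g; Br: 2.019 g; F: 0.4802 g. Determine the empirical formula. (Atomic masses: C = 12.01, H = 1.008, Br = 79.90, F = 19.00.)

C: 0.9106 g ÷ 12.01 g/mol = 0.07582 mol
H: 0.1529 g ÷ 1.008 g/mol = 0.1517 mol
Br: 2.019 g ÷ 79.90 g/mol = 0.02527 mol
F: 0.4802 g ÷ 19.00 g/mol = 0.02527 mol
Smallest is Br at 0.02527 mol; normalising gives C 3.001, H 6.003, Br 1.000, F 1.000
≈ 3:6:1:1 → C3H6BrF

C3H6BrF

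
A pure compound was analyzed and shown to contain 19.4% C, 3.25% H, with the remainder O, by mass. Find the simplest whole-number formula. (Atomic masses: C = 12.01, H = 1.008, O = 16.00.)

CH2O3

Assume 100 g: 19.4 g C, 3.25 g H, 77.35 g O.
C: 19.4 g ÷ 12.01 g/mol = 1.615 mol
H: 3.25 g ÷ 1.008 g/mol = 3.224 mol
O: 77.35 g ÷ 16.00 g/mol = 4.834 mol
Smallest is C at 1.615 mol; normalising gives C 1.000, H 1.996, O 2.993
→ CH2O3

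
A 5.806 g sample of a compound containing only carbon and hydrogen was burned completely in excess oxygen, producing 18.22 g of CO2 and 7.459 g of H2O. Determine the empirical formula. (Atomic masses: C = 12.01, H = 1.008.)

CH2

mol C = 18.22 / 44.01 = 0.4140; mass C = 0.4140 × 12.01 = 4.972 g
mol H = 2 × (7.459 / 18.02) = 0.8279; mass H = 0.8279 × 1.008 = 0.8345 g
Divide by the smallest (0.414 mol C): C 1.000, H 2.000
→ CH2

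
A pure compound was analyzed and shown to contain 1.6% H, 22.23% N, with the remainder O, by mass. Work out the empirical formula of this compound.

HNO3

Assume 100 g: 1.6 g H, 22.23 g N, 76.17 g O.
Moles — H: 1.6 / 1.008 = 1.587 mol; N: 22.23 / 14.01 = 1.587 mol; O: 76.17 / 16.00 = 4.761 mol
Divide by the smallest (1.587 mol N): H 1.000, N 1.000, O 3.000
Ratio ≈ 1:1:3, so the empirical formula is HNO3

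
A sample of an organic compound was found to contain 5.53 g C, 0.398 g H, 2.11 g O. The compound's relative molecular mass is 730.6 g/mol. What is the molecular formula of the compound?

C42H36O12

Moles — C: 5.53 / 12.01 = 0.4604 mol; H: 0.398 / 1.008 = 0.3948 mol; O: 2.11 / 16.00 = 0.1319 mol
Divide by the smallest (0.1319 mol O): C 3.492, H 2.994, O 1.000
Multiply by 2: C 6.98, H 5.99, O 2.00 → C7H6O2
Empirical-formula mass = 122.12 g/mol
n = 730.6 / 122.12 = 5.98 ≈ 6
Molecular formula = (C7H6O2)×6 = C42H36O12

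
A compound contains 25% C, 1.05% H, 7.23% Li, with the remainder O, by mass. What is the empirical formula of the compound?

Assume 100 g: 25 g C, 1.05 g H, 7.23 g Li, 66.72 g O.
C: 25 g ÷ 12.01 g/mol = 2.082 mol
H: 1.05 g ÷ 1.008 g/mol = 1.042 mol
Li: 7.23 g ÷ 6.94 g/mol = 1.042 mol
O: 66.72 g ÷ 16.00 g/mol = 4.17 mol
Divide by the smallest (1.042 mol H): C 1.998, H 1.000, Li 1.000, O 4.003
→ C2HLiO4

C2HLiO4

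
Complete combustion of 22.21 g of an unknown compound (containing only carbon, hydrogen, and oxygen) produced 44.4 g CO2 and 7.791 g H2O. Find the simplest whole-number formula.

mol C = 44.4 / 44.01 = 1.009; mass C = 1.009 × 12.01 = 12.12 g
mol H = 2 × (7.791 / 18.02) = 0.8647; mass H = 0.8647 × 1.008 = 0.8716 g
mass O = 22.21 − (12.99) = 9.222 g → mol O = 0.5764
Smallest is O at 0.5764 mol; normalising gives C 1.750, H 1.500, O 1.000
Multiply by 4: C 7.00, H 6.00, O 4.00 → C7H6O4

C7H6O4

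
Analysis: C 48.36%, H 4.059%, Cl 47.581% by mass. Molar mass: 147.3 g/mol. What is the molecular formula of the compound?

C6H6Cl2

Assume 100 g: 48.36 g C, 4.059 g H, 47.581 g Cl.
C: 48.36 g ÷ 12.01 g/mol = 4.027 mol
H: 4.059 g ÷ 1.008 g/mol = 4.027 mol
Cl: 47.581 g ÷ 35.45 g/mol = 1.342 mol
Divide by the smallest (1.342 mol Cl): C 3.000, H 3.000, Cl 1.000
≈ 3:3:1 → C3H3Cl
Empirical-formula mass = 74.50 g/mol
n = 147.3 / 74.50 = 1.98 ≈ 2
Molecular formula = (C3H3Cl)×2 = C6H6Cl2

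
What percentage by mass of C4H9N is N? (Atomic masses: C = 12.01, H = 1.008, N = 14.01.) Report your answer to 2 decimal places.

Molar mass = 4(12.01) + 9(1.008) + 1(14.01) = 71.122 g/mol
Mass of N per mole = 1 × 14.01 = 14.010 g
% N = 14.010 / 71.122 × 100 = 19.70%

19.70%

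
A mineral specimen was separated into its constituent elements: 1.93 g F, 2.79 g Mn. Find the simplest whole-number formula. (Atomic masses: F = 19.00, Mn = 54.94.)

n(F) = 1.93/19.00 = 0.1016, n(Mn) = 2.79/54.94 = 0.05078
Ratios (÷ 0.05078): F 2.000, Mn 1.000
Ratio ≈ 2:1, so the empirical formula is F2Mn

F2Mn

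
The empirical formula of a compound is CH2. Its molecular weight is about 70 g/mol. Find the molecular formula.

C5H10

Empirical-formula mass = 14.03 g/mol
n = 70 / 14.03 = 4.99 ≈ 5
Molecular formula = (CH2)5 = C5H10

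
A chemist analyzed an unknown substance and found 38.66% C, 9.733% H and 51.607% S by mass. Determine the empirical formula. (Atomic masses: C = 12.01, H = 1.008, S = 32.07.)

C2H6S

Assume 100 g: 38.66 g C, 9.733 g H, 51.607 g S.
C: 38.66 g ÷ 12.01 g/mol = 3.219 mol
H: 9.733 g ÷ 1.008 g/mol = 9.656 mol
S: 51.607 g ÷ 32.07 g/mol = 1.609 mol
Smallest is S at 1.609 mol; normalising gives C 2.000, H 6.000, S 1.000
≈ 2:6:1 → C2H6S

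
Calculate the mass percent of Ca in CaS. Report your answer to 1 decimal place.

55.6%

Molar mass = 1(40.08) + 1(32.07) = 72.150 g/mol
Mass of Ca per mole = 1 × 40.08 = 40.080 g
% Ca = 40.080 / 72.150 × 100 = 55.6%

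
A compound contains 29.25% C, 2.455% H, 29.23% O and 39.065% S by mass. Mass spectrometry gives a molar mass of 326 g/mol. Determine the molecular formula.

Assume 100 g: 29.25 g C, 2.455 g H, 29.23 g O, 39.065 g S.
Moles — C: 29.25 / 12.01 = 2.435 mol; H: 2.455 / 1.008 = 2.436 mol; O: 29.23 / 16.00 = 1.827 mol; S: 39.065 / 32.07 = 1.218 mol
Ratios (÷ 1.218): C 1.999, H 1.999, O 1.500, S 1.000
×2: C 4.00, H 4.00, O 3.00, S 2.00 → C4H4O3S2
Empirical-formula mass = 164.21 g/mol
n = 326 / 164.21 = 1.99 ≈ 2
Molecular formula = (C4H4O3S2)×2 = C8H8O6S4

C8H8O6S4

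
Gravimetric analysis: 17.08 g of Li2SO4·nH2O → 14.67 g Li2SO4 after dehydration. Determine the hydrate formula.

Li2SO4·H2O

Mass of water lost = 17.08 − 14.67 = 2.41 g → 2.41 / 18.02 = 0.1337 mol H2O
Molar mass of Li2SO4 = 109.95 g/mol → mol Li2SO4 = 14.67 / 109.95 = 0.1334
n = 0.1337 / 0.1334 = 1.00 ≈ 1 → Li2SO4·H2O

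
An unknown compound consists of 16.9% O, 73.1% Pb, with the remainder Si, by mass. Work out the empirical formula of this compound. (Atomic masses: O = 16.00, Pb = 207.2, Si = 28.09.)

O3PbSi

Assume 100 g: 16.9 g O, 73.1 g Pb, 10 g Si.
O: 16.9 g ÷ 16.00 g/mol = 1.056 mol
Pb: 73.1 g ÷ 207.2 g/mol = 0.3528 mol
Si: 10 g ÷ 28.09 g/mol = 0.356 mol
Smallest is Pb at 0.3528 mol; normalising gives O 2.994, Pb 1.000, Si 1.009
Ratio ≈ 3:1:1, so the empirical formula is O3PbSi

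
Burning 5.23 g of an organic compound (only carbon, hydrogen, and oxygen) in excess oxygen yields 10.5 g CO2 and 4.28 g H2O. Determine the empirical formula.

mol C = 10.5 / 44.01 = 0.2386; mass C = 0.2386 × 12.01 = 2.865 g
mol H = 2 × (4.28 / 18.02) = 0.4750; mass H = 0.4750 × 1.008 = 0.4788 g
mass O = 5.23 − (3.344) = 1.886 g → mol O = 0.1179
Ratios (÷ 0.1179): C 2.024, H 4.030, O 1.000
→ C2H4O

C2H4O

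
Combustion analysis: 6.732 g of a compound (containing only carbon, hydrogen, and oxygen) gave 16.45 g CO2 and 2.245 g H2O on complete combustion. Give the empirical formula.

mol C = 16.45 / 44.01 = 0.3738; mass C = 0.3738 × 12.01 = 4.489 g
mol H = 2 × (2.245 / 18.02) = 0.2492; mass H = 0.2492 × 1.008 = 0.2512 g
mass O = 6.732 − (4.740) = 1.992 g → mol O = 0.1245
Ratios (÷ 0.1245): C 3.003, H 2.002, O 1.000
Ratio ≈ 3:2:1, so the empirical formula is C3H2O

C3H2O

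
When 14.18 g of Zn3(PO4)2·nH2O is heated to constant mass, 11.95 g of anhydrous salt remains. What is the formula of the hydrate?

Zn3(PO4)2·4H2O

Mass of water lost = 14.18 − 11.95 = 2.23 g → 2.23 / 18.02 = 0.1238 mol H2O
Molar mass of Zn3(PO4)2 = 386.08 g/mol → mol Zn3(PO4)2 = 11.95 / 386.08 = 0.03095
n = 0.1238 / 0.03095 = 4.00 ≈ 4 → Zn3(PO4)2·4H2O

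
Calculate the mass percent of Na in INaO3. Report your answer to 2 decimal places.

Molar mass = 1(126.90) + 1(22.99) + 3(16.00) = 197.890 g/mol
Mass of Na per mole = 1 × 22.99 = 22.990 g
% Na = 22.990 / 197.890 × 100 = 11.62%

11.62%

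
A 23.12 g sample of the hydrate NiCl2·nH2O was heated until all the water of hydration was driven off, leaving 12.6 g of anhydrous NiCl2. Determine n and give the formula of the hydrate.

NiCl2·6H2O

Mass of water lost = 23.12 − 12.6 = 10.52 g → 10.52 / 18.02 = 0.5838 mol H2O
Molar mass of NiCl2 = 129.59 g/mol → mol NiCl2 = 12.6 / 129.59 = 0.09723
n = 0.5838 / 0.09723 = 6.00 ≈ 6 → NiCl2·6H2O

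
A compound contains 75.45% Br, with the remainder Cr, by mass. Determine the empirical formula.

Br2Cr

Assume 100 g: 75.45 g Br, 24.55 g Cr.
Br: 75.45 g ÷ 79.90 g/mol = 0.9443 mol
Cr: 24.55 g ÷ 52.00 g/mol = 0.4721 mol
Divide by the smallest (0.4721 mol Cr): Br 2.000, Cr 1.000
→ Br2Cr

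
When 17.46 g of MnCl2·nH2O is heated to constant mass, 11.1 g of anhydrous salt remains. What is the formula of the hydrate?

MnCl2·4H2O

Mass of water lost = 17.46 − 11.1 = 6.36 g → 6.36 / 18.02 = 0.3529 mol H2O
Molar mass of MnCl2 = 125.84 g/mol → mol MnCl2 = 11.1 / 125.84 = 0.08821
n = 0.3529 / 0.08821 = 4.00 ≈ 4 → MnCl2·4H2O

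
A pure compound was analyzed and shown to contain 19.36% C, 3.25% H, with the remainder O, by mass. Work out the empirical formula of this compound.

CH2O3

Assume 100 g: 19.36 g C, 3.25 g H, 77.39 g O.
Moles — C: 19.36 / 12.01 = 1.612 mol; H: 3.25 / 1.008 = 3.224 mol; O: 77.39 / 16.00 = 4.837 mol
Smallest is C at 1.612 mol; normalising gives C 1.000, H 2.000, O 3.001
≈ 1:2:3 → CH2O3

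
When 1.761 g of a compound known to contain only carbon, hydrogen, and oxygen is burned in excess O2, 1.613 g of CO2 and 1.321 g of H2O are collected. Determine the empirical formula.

mol C = 1.613 / 44.01 = 0.03665; mass C = 0.03665 × 12.01 = 0.4402 g
mol H = 2 × (1.321 / 18.02) = 0.1466; mass H = 0.1466 × 1.008 = 0.1478 g
mass O = 1.761 − (0.5880) = 1.173 g → mol O = 0.07331
Smallest is C at 0.03665 mol; normalising gives C 1.000, H 4.000, O 2.000
→ CH4O2

CH4O2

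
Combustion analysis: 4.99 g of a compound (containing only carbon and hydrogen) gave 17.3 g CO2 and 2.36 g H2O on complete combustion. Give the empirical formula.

mol C = 17.3 / 44.01 = 0.3931; mass C = 0.3931 × 12.01 = 4.721 g
mol H = 2 × (2.36 / 18.02) = 0.2619; mass H = 0.2619 × 1.008 = 0.2640 g
Divide by the smallest (0.2619 mol H): C 1.501, H 1.000
Scaling by 2: C 3.00, H 2.00 → C3H2

C3H2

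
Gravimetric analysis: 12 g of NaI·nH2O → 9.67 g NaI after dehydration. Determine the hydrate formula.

NaI·2H2O

Mass of water lost = 12 − 9.67 = 2.33 g → 2.33 / 18.02 = 0.1293 mol H2O
Molar mass of NaI = 149.89 g/mol → mol NaI = 9.67 / 149.89 = 0.06451
n = 0.1293 / 0.06451 = 2.00 ≈ 2 → NaI·2H2O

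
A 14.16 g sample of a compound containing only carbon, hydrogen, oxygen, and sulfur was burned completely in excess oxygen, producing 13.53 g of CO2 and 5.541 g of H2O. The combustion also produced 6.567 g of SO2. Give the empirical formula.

C3H6O4S

mol C = 13.53 / 44.01 = 0.3074; mass C = 0.3074 × 12.01 = 3.692 g
mol H = 2 × (5.541 / 18.02) = 0.6150; mass H = 0.6150 × 1.008 = 0.6199 g
mol S = 6.567 / 64.07 = 0.1025; mass S = 3.287 g
mass O = 14.16 − (7.599) = 6.561 g → mol O = 0.4100
Ratios (÷ 0.1025): C 2.999, H 6.000, O 4.001, S 1.000
Ratio ≈ 3:6:4:1, so the empirical formula is C3H6O4S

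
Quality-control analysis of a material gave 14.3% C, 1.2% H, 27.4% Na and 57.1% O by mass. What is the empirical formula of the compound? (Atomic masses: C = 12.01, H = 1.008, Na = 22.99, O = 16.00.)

Assume 100 g: 14.3 g C, 1.2 g H, 27.4 g Na, 57.1 g O.
C: 14.3 g ÷ 12.01 g/mol = 1.191 mol
H: 1.2 g ÷ 1.008 g/mol = 1.19 mol
Na: 27.4 g ÷ 22.99 g/mol = 1.192 mol
O: 57.1 g ÷ 16.00 g/mol = 3.569 mol
Ratios (÷ 1.19): C 1.000, H 1.000, Na 1.001, O 2.998
Ratio ≈ 1:1:1:3, so the empirical formula is CHNaO3

CHNaO3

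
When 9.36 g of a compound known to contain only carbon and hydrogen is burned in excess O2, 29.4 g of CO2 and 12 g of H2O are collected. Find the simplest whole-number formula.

mol C = 29.4 / 44.01 = 0.6680; mass C = 0.6680 × 12.01 = 8.023 g
mol H = 2 × (12 / 18.02) = 1.332; mass H = 1.332 × 1.008 = 1.343 g
Smallest is C at 0.668 mol; normalising gives C 1.000, H 1.994
Ratio ≈ 1:2, so the empirical formula is CH2

CH2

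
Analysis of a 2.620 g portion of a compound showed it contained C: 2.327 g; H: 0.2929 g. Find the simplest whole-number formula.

C2H3

n(C) = 2.327/12.01 = 0.1938, n(H) = 0.2929/1.008 = 0.2906
Ratios (÷ 0.1938): C 1.000, H 1.500
Scaling by 2: C 2.00, H 3.00 → C2H3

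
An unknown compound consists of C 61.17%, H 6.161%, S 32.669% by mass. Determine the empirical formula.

Assume 100 g: 61.17 g C, 6.161 g H, 32.669 g S.
C: 61.17 g ÷ 12.01 g/mol = 5.093 mol
H: 6.161 g ÷ 1.008 g/mol = 6.112 mol
S: 32.669 g ÷ 32.07 g/mol = 1.019 mol
Divide by the smallest (1.019 mol S): C 5.000, H 6.000, S 1.000
≈ 5:6:1 → C5H6S

C5H6S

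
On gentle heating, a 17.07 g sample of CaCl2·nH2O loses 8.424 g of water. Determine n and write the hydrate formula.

CaCl2·6H2O

Mass of anhydrous CaCl2 = 17.07 − 8.424 = 8.646 g
mol H2O = 8.424 / 18.02 = 0.4675
Molar mass of CaCl2 = 110.98 g/mol → mol CaCl2 = 8.646 / 110.98 = 0.07791
n = 0.4675 / 0.07791 = 6.00 ≈ 6 → CaCl2·6H2O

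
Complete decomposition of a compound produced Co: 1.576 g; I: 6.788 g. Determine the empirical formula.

CoI2

n(Co) = 1.576/58.93 = 0.02674, n(I) = 6.788/126.90 = 0.05349
Divide by the smallest (0.02674 mol Co): Co 1.000, I 2.000
Ratio ≈ 1:2, so the empirical formula is CoI2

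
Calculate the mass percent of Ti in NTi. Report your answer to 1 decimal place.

Molar mass = 1(14.01) + 1(47.87) = 61.880 g/mol
Mass of Ti per mole = 1 × 47.87 = 47.870 g
% Ti = 47.870 / 61.880 × 100 = 77.4%

77.4%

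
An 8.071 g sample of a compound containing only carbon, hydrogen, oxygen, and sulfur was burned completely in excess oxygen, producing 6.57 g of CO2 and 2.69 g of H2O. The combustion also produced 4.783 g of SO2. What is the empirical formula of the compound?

mol C = 6.57 / 44.01 = 0.1493; mass C = 0.1493 × 12.01 = 1.793 g
mol H = 2 × (2.69 / 18.02) = 0.2986; mass H = 0.2986 × 1.008 = 0.3009 g
mol S = 4.783 / 64.07 = 0.07465; mass S = 2.394 g
mass O = 8.071 − (4.488) = 3.583 g → mol O = 0.2239
Ratios (÷ 0.07465): C 2.000, H 3.999, O 3.000, S 1.000
Ratio ≈ 2:4:3:1, so the empirical formula is C2H4O3S

C2H4O3S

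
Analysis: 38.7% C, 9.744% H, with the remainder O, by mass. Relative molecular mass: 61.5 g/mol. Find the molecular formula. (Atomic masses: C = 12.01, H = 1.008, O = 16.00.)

Assume 100 g: 38.7 g C, 9.744 g H, 51.556 g O.
n(C) = 38.7/12.01 = 3.222, n(H) = 9.744/1.008 = 9.667, n(O) = 51.556/16.00 = 3.222
Divide by the smallest (3.222 mol O): C 1.000, H 3.000, O 1.000
≈ 1:3:1 → CH3O
Empirical-formula mass = 31.03 g/mol
n = 61.5 / 31.03 = 1.98 ≈ 2
Molecular formula = (CH3O)×2 = C2H6O2

C2H6O2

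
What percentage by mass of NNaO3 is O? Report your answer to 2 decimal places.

56.47%

Molar mass = 1(14.01) + 1(22.99) + 3(16.00) = 85.000 g/mol
Mass of O per mole = 3 × 16.00 = 48.000 g
% O = 48.000 / 85.000 × 100 = 56.47%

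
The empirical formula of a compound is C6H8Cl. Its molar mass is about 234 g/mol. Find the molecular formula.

C12H16Cl2

Empirical-formula mass = 115.57 g/mol
n = 234 / 115.57 = 2.02 ≈ 2
Molecular formula = (C6H8Cl)2 = C12H16Cl2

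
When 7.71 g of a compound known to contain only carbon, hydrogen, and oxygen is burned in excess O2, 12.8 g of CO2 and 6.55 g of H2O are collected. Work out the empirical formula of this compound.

mol C = 12.8 / 44.01 = 0.2908; mass C = 0.2908 × 12.01 = 3.493 g
mol H = 2 × (6.55 / 18.02) = 0.7270; mass H = 0.7270 × 1.008 = 0.7328 g
mass O = 7.71 − (4.226) = 3.484 g → mol O = 0.2178
Smallest is O at 0.2178 mol; normalising gives C 1.336, H 3.338, O 1.000
×3: C 4.01, H 10.02, O 3.00 → C4H10O3

C4H10O3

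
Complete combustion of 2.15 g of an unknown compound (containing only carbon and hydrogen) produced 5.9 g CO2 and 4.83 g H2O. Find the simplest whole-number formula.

CH4

mol C = 5.9 / 44.01 = 0.1341; mass C = 0.1341 × 12.01 = 1.610 g
mol H = 2 × (4.83 / 18.02) = 0.5361; mass H = 0.5361 × 1.008 = 0.5404 g
Smallest is C at 0.1341 mol; normalising gives C 1.000, H 3.999
Ratio ≈ 1:4, so the empirical formula is CH4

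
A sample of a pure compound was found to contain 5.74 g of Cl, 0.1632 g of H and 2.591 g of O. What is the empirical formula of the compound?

n(Cl) = 5.74/35.45 = 0.1619, n(H) = 0.1632/1.008 = 0.1619, n(O) = 2.591/16.00 = 0.1619
Ratios (÷ 0.1619): Cl 1.000, H 1.000, O 1.000
Ratio ≈ 1:1:1, so the empirical formula is ClHO

ClHO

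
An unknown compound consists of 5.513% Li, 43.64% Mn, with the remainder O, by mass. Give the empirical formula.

Assume 100 g: 5.513 g Li, 43.64 g Mn, 50.847 g O.
n(Li) = 5.513/6.94 = 0.7944, n(Mn) = 43.64/54.94 = 0.7943, n(O) = 50.847/16.00 = 3.178
Divide by the smallest (0.7943 mol Mn): Li 1.000, Mn 1.000, O 4.001
Ratio ≈ 1:1:4, so the empirical formula is LiMnO4

LiMnO4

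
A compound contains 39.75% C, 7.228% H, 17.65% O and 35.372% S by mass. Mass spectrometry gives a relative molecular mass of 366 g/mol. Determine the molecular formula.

Assume 100 g: 39.75 g C, 7.228 g H, 17.65 g O, 35.372 g S.
C: 39.75 g ÷ 12.01 g/mol = 3.31 mol
H: 7.228 g ÷ 1.008 g/mol = 7.171 mol
O: 17.65 g ÷ 16.00 g/mol = 1.103 mol
S: 35.372 g ÷ 32.07 g/mol = 1.103 mol
Smallest is S at 1.103 mol; normalising gives C 3.001, H 6.501, O 1.000, S 1.000
Multiply by 2: C 6.00, H 13.00, O 2.00, S 2.00 → C6H13O2S2
Empirical-formula mass = 181.30 g/mol
n = 366 / 181.30 = 2.02 ≈ 2
Molecular formula = (C6H13O2S2)×2 = C12H26O4S4

C12H26O4S4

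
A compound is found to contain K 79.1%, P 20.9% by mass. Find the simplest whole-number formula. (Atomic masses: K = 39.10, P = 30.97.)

Assume 100 g: 79.1 g K, 20.9 g P.
K: 79.1 g ÷ 39.10 g/mol = 2.023 mol
P: 20.9 g ÷ 30.97 g/mol = 0.6748 mol
Smallest is P at 0.6748 mol; normalising gives K 2.998, P 1.000
≈ 3:1 → K3P

K3P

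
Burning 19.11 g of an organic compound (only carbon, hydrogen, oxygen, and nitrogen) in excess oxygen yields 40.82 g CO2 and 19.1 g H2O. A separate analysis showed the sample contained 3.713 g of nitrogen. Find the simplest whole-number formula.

C7H16N2O

mol C = 40.82 / 44.01 = 0.9275; mass C = 0.9275 × 12.01 = 11.14 g
mol H = 2 × (19.1 / 18.02) = 2.120; mass H = 2.120 × 1.008 = 2.137 g
mol N = 3.713 / 14.01 = 0.2650
mass O = 19.11 − (16.99) = 2.121 g → mol O = 0.1325
Ratios (÷ 0.1325): C 6.998, H 15.994, N 2.000, O 1.000
→ C7H16N2O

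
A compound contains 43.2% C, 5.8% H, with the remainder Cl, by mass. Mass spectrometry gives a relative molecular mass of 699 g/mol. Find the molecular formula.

C25H40Cl10

Assume 100 g: 43.2 g C, 5.8 g H, 51 g Cl.
C: 43.2 g ÷ 12.01 g/mol = 3.597 mol
H: 5.8 g ÷ 1.008 g/mol = 5.754 mol
Cl: 51 g ÷ 35.45 g/mol = 1.439 mol
Divide by the smallest (1.439 mol Cl): C 2.500, H 4.000, Cl 1.000
×2: C 5.00, H 8.00, Cl 2.00 → C5H8Cl2
Empirical-formula mass = 139.01 g/mol
n = 699 / 139.01 = 5.03 ≈ 5
Molecular formula = (C5H8Cl2)×5 = C25H40Cl10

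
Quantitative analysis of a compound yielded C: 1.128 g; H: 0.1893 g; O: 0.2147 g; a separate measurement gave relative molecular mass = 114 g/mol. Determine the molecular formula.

C7H14O

n(C) = 1.128/12.01 = 0.09392, n(H) = 0.1893/1.008 = 0.1878, n(O) = 0.2147/16.00 = 0.01342
Smallest is O at 0.01342 mol; normalising gives C 6.999, H 13.995, O 1.000
≈ 7:14:1 → C7H14O
Empirical-formula mass = 114.18 g/mol
n = 114 / 114.18 = 1.00 ≈ 1
Molecular formula = empirical formula = C7H14O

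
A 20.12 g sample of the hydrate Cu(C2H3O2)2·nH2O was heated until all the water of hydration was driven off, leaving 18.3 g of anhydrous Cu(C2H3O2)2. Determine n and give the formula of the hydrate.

Mass of water lost = 20.12 − 18.3 = 1.82 g → 1.82 / 18.02 = 0.101 mol H2O
Molar mass of Cu(C2H3O2)2 = 181.64 g/mol → mol Cu(C2H3O2)2 = 18.3 / 181.64 = 0.1007
n = 0.101 / 0.1007 = 1.00 ≈ 1 → Cu(C2H3O2)2·H2O

Cu(C2H3O2)2·H2O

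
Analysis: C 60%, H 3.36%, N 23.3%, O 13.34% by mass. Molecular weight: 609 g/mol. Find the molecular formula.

C30H20N10O5

Assume 100 g: 60 g C, 3.36 g H, 23.3 g N, 13.34 g O.
C: 60 g ÷ 12.01 g/mol = 4.996 mol
H: 3.36 g ÷ 1.008 g/mol = 3.333 mol
N: 23.3 g ÷ 14.01 g/mol = 1.663 mol
O: 13.34 g ÷ 16.00 g/mol = 0.8337 mol
Ratios (÷ 0.8337): C 5.992, H 3.998, N 1.995, O 1.000
→ C6H4N2O
Empirical-formula mass = 120.11 g/mol
n = 609 / 120.11 = 5.07 ≈ 5
Molecular formula = (C6H4N2O)×5 = C30H20N10O5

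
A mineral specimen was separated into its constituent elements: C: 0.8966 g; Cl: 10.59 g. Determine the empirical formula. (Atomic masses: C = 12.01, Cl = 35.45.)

CCl4

Moles — C: 0.8966 / 12.01 = 0.07465 mol; Cl: 10.59 / 35.45 = 0.2987 mol
Divide by the smallest (0.07465 mol C): C 1.000, Cl 4.002
→ CCl4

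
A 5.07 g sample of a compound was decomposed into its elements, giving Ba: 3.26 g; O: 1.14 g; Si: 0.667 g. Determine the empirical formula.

BaO3Si

Ba: 3.26 g ÷ 137.33 g/mol = 0.02374 mol
O: 1.14 g ÷ 16.00 g/mol = 0.07125 mol
Si: 0.667 g ÷ 28.09 g/mol = 0.02375 mol
Ratios (÷ 0.02374): Ba 1.000, O 3.001, Si 1.000
≈ 1:3:1 → BaO3Si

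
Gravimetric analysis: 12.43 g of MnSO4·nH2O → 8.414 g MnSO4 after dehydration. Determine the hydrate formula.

Mass of water lost = 12.43 − 8.414 = 4.016 g → 4.016 / 18.02 = 0.2229 mol H2O
Molar mass of MnSO4 = 151.01 g/mol → mol MnSO4 = 8.414 / 151.01 = 0.05572
n = 0.2229 / 0.05572 = 4.00 ≈ 4 → MnSO4·4H2O

MnSO4·4H2O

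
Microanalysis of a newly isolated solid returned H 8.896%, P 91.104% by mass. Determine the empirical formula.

Assume 100 g: 8.896 g H, 91.104 g P.
n(H) = 8.896/1.008 = 8.825, n(P) = 91.104/30.97 = 2.942
Smallest is P at 2.942 mol; normalising gives H 3.000, P 1.000
≈ 3:1 → H3P

H3P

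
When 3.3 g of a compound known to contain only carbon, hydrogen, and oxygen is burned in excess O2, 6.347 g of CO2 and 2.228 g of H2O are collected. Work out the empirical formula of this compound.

mol C = 6.347 / 44.01 = 0.1442; mass C = 0.1442 × 12.01 = 1.732 g
mol H = 2 × (2.228 / 18.02) = 0.2473; mass H = 0.2473 × 1.008 = 0.2493 g
mass O = 3.3 − (1.981) = 1.319 g → mol O = 0.08242
Divide by the smallest (0.08242 mol O): C 1.750, H 3.000, O 1.000
×4: C 7.00, H 12.00, O 4.00 → C7H12O4

C7H12O4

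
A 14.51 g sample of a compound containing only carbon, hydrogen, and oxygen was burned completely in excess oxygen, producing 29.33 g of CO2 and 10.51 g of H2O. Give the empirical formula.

mol C = 29.33 / 44.01 = 0.6664; mass C = 0.6664 × 12.01 = 8.004 g
mol H = 2 × (10.51 / 18.02) = 1.166; mass H = 1.166 × 1.008 = 1.176 g
mass O = 14.51 − (9.180) = 5.330 g → mol O = 0.3331
Smallest is O at 0.3331 mol; normalising gives C 2.000, H 3.501, O 1.000
×2: C 4.00, H 7.00, O 2.00 → C4H7O2

C4H7O2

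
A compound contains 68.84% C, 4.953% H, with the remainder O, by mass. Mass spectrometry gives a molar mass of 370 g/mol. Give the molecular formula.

C21H18O6

Assume 100 g: 68.84 g C, 4.953 g H, 26.207 g O.
Moles — C: 68.84 / 12.01 = 5.732 mol; H: 4.953 / 1.008 = 4.914 mol; O: 26.207 / 16.00 = 1.638 mol
Ratios (÷ 1.638): C 3.499, H 3.000, O 1.000
Multiply by 2: C 7.00, H 6.00, O 2.00 → C7H6O2
Empirical-formula mass = 122.12 g/mol
n = 370 / 122.12 = 3.03 ≈ 3
Molecular formula = (C7H6O2)×3 = C21H18O6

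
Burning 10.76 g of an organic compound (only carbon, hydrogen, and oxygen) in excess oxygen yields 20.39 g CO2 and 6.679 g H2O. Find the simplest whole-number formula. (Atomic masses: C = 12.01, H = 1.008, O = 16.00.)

C5H8O3

mol C = 20.39 / 44.01 = 0.4633; mass C = 0.4633 × 12.01 = 5.564 g
mol H = 2 × (6.679 / 18.02) = 0.7413; mass H = 0.7413 × 1.008 = 0.7472 g
mass O = 10.76 − (6.311) = 4.449 g → mol O = 0.2780
Ratios (÷ 0.278): C 1.666, H 2.666, O 1.000
×3: C 5.00, H 8.00, O 3.00 → C5H8O3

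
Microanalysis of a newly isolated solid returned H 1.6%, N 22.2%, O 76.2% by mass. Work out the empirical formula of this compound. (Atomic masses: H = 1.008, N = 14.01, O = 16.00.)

HNO3

Assume 100 g: 1.6 g H, 22.2 g N, 76.2 g O.
Moles — H: 1.6 / 1.008 = 1.587 mol; N: 22.2 / 14.01 = 1.585 mol; O: 76.2 / 16.00 = 4.763 mol
Divide by the smallest (1.585 mol N): H 1.002, N 1.000, O 3.006
→ HNO3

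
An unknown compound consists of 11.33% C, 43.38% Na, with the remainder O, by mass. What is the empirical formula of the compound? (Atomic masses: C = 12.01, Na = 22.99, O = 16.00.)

Assume 100 g: 11.33 g C, 43.38 g Na, 45.29 g O.
C: 11.33 g ÷ 12.01 g/mol = 0.9434 mol
Na: 43.38 g ÷ 22.99 g/mol = 1.887 mol
O: 45.29 g ÷ 16.00 g/mol = 2.831 mol
Divide by the smallest (0.9434 mol C): C 1.000, Na 2.000, O 3.001
≈ 1:2:3 → CNa2O3

CNa2O3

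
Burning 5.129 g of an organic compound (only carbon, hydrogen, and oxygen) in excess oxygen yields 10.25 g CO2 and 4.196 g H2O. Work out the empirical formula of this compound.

C2H4O

mol C = 10.25 / 44.01 = 0.2329; mass C = 0.2329 × 12.01 = 2.797 g
mol H = 2 × (4.196 / 18.02) = 0.4657; mass H = 0.4657 × 1.008 = 0.4694 g
mass O = 5.129 − (3.267) = 1.862 g → mol O = 0.1164
Divide by the smallest (0.1164 mol O): C 2.001, H 4.001, O 1.000
→ C2H4O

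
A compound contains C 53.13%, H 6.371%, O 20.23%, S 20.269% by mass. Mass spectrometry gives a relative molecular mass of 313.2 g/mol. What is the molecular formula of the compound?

Assume 100 g: 53.13 g C, 6.371 g H, 20.23 g O, 20.269 g S.
Moles — C: 53.13 / 12.01 = 4.424 mol; H: 6.371 / 1.008 = 6.32 mol; O: 20.23 / 16.00 = 1.264 mol; S: 20.269 / 32.07 = 0.632 mol
Smallest is S at 0.632 mol; normalising gives C 6.999, H 10.000, O 2.001, S 1.000
→ C7H10O2S
Empirical-formula mass = 158.22 g/mol
n = 313.2 / 158.22 = 1.98 ≈ 2
Molecular formula = (C7H10O2S)×2 = C14H20O4S2

C14H20O4S2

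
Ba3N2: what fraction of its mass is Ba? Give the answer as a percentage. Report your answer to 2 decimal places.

Molar mass = 3(137.33) + 2(14.01) = 440.010 g/mol
Mass of Ba per mole = 3 × 137.33 = 411.990 g
% Ba = 411.990 / 440.010 × 100 = 93.63%

93.63%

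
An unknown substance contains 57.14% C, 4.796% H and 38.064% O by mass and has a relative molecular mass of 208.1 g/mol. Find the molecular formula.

C10H10O5

Assume 100 g: 57.14 g C, 4.796 g H, 38.064 g O.
n(C) = 57.14/12.01 = 4.758, n(H) = 4.796/1.008 = 4.758, n(O) = 38.064/16.00 = 2.379
Smallest is O at 2.379 mol; normalising gives C 2.000, H 2.000, O 1.000
→ C2H2O
Empirical-formula mass = 42.04 g/mol
n = 208.1 / 42.04 = 4.95 ≈ 5
Molecular formula = (C2H2O)×5 = C10H10O5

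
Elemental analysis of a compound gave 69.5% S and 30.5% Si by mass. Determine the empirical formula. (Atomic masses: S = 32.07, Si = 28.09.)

Assume 100 g: 69.5 g S, 30.5 g Si.
Moles — S: 69.5 / 32.07 = 2.167 mol; Si: 30.5 / 28.09 = 1.086 mol
Divide by the smallest (1.086 mol Si): S 1.996, Si 1.000
≈ 2:1 → S2Si

S2Si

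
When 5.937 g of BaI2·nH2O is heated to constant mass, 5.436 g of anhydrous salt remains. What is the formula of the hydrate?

BaI2·2H2O

Mass of water lost = 5.937 − 5.436 = 0.501 g → 0.501 / 18.02 = 0.0278 mol H2O
Molar mass of BaI2 = 391.13 g/mol → mol BaI2 = 5.436 / 391.13 = 0.0139
n = 0.0278 / 0.0139 = 2.00 ≈ 2 → BaI2·2H2O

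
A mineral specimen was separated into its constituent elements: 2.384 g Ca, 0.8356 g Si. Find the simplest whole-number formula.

Ca: 2.384 g ÷ 40.08 g/mol = 0.05948 mol
Si: 0.8356 g ÷ 28.09 g/mol = 0.02975 mol
Ratios (÷ 0.02975): Ca 2.000, Si 1.000
≈ 2:1 → Ca2Si

Ca2Si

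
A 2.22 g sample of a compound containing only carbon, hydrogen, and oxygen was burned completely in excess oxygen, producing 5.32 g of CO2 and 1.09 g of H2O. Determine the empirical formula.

mol C = 5.32 / 44.01 = 0.1209; mass C = 0.1209 × 12.01 = 1.452 g
mol H = 2 × (1.09 / 18.02) = 0.1210; mass H = 0.1210 × 1.008 = 0.1219 g
mass O = 2.22 − (1.574) = 0.6463 g → mol O = 0.04039
Smallest is O at 0.04039 mol; normalising gives C 2.993, H 2.995, O 1.000
≈ 3:3:1 → C3H3O

C3H3O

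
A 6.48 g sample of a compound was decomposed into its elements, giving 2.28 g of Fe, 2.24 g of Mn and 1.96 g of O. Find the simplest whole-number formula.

Moles — Fe: 2.28 / 55.85 = 0.04082 mol; Mn: 2.24 / 54.94 = 0.04077 mol; O: 1.96 / 16.00 = 0.1225 mol
Smallest is Mn at 0.04077 mol; normalising gives Fe 1.001, Mn 1.000, O 3.005
→ FeMnO3

FeMnO3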